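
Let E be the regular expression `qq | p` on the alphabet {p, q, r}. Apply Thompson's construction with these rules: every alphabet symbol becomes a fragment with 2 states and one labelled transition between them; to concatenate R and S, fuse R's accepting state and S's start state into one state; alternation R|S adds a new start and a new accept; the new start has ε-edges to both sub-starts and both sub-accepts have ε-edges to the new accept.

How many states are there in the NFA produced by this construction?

Per subexpression:
Each of the 3 symbol leaves contributes a 2-state fragment.
  qq → 3 states
  qq | p → 7 states

7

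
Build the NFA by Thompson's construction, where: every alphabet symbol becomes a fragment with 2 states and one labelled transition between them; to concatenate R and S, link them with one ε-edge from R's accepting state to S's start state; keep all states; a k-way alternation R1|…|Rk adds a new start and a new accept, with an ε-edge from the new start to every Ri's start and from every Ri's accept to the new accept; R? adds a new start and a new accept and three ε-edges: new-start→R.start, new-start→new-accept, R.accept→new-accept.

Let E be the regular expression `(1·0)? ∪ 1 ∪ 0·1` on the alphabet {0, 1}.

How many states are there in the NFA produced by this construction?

14

Bottom-up over the parse tree:
Each of the 5 symbol leaves contributes a 2-state fragment.
  1·0 : 4 states
  (1·0)? : 6 states
  0·1 : 4 states
  (1·0)? ∪ 1 ∪ 0·1 : 14 states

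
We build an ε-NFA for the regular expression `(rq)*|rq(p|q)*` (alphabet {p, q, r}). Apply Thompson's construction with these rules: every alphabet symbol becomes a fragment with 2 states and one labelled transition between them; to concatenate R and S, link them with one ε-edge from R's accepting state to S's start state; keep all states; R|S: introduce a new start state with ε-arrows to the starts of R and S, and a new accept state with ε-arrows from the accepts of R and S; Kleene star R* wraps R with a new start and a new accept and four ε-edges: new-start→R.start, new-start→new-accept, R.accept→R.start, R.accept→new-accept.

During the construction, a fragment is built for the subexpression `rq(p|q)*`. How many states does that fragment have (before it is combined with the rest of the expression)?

Fragment for `rq(p|q)*`:
Each of the 4 symbol leaves contributes a 2-state fragment.
  p|q → 6 states
  (p|q)* → 8 states
  rq(p|q)* → 12 states

12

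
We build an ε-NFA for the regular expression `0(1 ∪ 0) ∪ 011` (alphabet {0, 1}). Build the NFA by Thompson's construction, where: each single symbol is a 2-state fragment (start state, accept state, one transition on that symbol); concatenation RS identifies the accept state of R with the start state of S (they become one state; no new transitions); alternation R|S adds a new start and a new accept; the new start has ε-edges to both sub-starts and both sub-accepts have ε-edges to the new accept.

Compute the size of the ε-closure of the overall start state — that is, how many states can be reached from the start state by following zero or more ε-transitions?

Work bottom-up. For each fragment F, track |ε-closure(F.start)| and whether F's accept lies in that closure (i.e. whether F accepts ε). A single-symbol fragment has closure size 1 and does not accept ε.
  1 ∪ 0 — new start ε-reaches every alternative's start; none of them accept ε, so the new accept is not reached: |ε-closure| = 1 + 1 + 1 = 3
  0(1 ∪ 0) — |ε-closure| equals the left operand's closure size = 1 (its accept is not ε-reachable, so the closure stops there)
  011 — |ε-closure| equals the left operand's closure size = 1 (its accept is not ε-reachable, so the closure stops there)
  0(1 ∪ 0) ∪ 011 — |ε-closure| = 1 + 1 + 1 = 3 (the new accept is not ε-reachable since no branch accepts ε)

3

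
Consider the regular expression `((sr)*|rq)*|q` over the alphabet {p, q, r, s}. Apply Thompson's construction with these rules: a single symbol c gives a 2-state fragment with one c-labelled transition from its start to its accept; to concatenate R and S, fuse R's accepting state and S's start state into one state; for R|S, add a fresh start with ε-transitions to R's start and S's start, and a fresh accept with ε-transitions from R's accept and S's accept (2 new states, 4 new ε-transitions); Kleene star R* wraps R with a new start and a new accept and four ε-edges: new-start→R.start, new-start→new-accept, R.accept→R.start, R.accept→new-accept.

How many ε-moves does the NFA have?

16

By structural recursion:
Each of the 5 symbol leaves contributes 0 ε-transitions.
  sr → 0 ε-transitions
  (sr)* → 4 ε-transitions
  rq → 0 ε-transitions
  (sr)*|rq → 8 ε-transitions
  ((sr)*|rq)* → 12 ε-transitions
  ((sr)*|rq)*|q → 16 ε-transitions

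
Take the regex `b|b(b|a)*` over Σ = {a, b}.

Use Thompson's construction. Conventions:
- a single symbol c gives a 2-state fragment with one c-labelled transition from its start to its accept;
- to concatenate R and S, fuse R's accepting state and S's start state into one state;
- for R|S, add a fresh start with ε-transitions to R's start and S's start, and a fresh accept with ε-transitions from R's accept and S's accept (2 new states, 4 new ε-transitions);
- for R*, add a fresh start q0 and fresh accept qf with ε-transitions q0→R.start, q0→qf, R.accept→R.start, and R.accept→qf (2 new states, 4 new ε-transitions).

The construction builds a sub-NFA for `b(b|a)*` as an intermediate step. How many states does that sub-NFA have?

9

Fragment for `b(b|a)*`:
Each of the 3 symbol leaves contributes a 2-state fragment.
  b|a : 6 states
  (b|a)* : 8 states
  b(b|a)* : 9 states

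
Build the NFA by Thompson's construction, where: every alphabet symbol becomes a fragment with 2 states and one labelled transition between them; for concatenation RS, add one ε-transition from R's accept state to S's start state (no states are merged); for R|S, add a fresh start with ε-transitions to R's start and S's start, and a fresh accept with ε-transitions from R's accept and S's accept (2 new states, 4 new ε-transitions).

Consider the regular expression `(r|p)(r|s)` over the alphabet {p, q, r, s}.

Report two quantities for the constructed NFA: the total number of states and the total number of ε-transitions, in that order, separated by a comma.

Per subexpression:
Each of the 4 symbol leaves contributes 2 states and 0 ε-transitions.
  r|p → 6 states, 4 ε-transitions
  r|s → 6 states, 4 ε-transitions
  (r|p)(r|s) → 12 states, 9 ε-transitions

12, 9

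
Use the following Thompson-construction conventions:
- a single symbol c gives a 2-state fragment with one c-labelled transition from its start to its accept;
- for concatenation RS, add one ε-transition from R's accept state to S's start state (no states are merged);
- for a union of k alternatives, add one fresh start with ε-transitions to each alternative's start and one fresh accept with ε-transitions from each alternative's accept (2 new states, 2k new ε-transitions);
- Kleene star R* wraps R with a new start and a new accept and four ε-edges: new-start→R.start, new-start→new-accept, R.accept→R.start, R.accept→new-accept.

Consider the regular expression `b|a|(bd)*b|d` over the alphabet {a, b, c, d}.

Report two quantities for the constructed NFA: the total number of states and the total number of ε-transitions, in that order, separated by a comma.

16, 14

By structural recursion:
Each of the 6 symbol leaves contributes 2 states and 0 ε-transitions.
  bd → 4 states, 1 ε-transition
  (bd)* → 6 states, 5 ε-transitions
  (bd)*b → 8 states, 6 ε-transitions
  b|a|(bd)*b|d → 16 states, 14 ε-transitions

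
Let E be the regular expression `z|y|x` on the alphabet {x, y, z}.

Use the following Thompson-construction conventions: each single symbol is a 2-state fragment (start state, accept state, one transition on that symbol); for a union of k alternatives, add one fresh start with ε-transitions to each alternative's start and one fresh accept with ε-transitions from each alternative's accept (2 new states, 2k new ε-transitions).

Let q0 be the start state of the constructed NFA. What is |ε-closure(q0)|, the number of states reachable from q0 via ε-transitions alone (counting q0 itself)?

Work bottom-up. For each fragment F, track |ε-closure(F.start)| and whether F's accept lies in that closure (i.e. whether F accepts ε). A single-symbol fragment has closure size 1 and does not accept ε.
  z|y|x : C = 1 + 1 + 1 + 1 = 4 (the new accept is not ε-reachable since no branch accepts ε)

4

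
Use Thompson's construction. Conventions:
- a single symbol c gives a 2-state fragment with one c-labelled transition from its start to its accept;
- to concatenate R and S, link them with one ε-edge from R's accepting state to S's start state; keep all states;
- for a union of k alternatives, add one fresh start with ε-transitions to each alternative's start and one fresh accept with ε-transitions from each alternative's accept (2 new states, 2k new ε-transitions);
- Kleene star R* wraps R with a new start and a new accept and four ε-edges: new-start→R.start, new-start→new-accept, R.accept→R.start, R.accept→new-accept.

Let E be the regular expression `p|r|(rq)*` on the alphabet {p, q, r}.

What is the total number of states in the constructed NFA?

Building bottom-up:
Each of the 4 symbol leaves contributes a 2-state fragment.
  rq : 4 states
  (rq)* : 6 states
  p|r|(rq)* : 12 states

12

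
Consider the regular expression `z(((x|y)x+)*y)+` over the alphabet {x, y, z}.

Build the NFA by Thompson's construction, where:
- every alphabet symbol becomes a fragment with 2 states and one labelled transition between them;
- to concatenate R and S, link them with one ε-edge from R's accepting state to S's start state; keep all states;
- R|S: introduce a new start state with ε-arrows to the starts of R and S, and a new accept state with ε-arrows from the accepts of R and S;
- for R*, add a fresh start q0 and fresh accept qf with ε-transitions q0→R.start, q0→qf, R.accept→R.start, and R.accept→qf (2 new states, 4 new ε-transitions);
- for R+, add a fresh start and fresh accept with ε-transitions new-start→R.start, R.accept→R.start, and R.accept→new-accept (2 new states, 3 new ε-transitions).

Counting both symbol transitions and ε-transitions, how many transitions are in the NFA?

22

Bottom-up over the parse tree:
Each of the 5 symbol leaves contributes 1 transition (1 symbol, 0 ε).
  x|y — 6 transitions (2 symbol, 4 ε)
  x+ — 4 transitions (1 symbol, 3 ε)
  (x|y)x+ — 11 transitions (3 symbol, 8 ε)
  ((x|y)x+)* — 15 transitions (3 symbol, 12 ε)
  ((x|y)x+)*y — 17 transitions (4 symbol, 13 ε)
  (((x|y)x+)*y)+ — 20 transitions (4 symbol, 16 ε)
  z(((x|y)x+)*y)+ — 22 transitions (5 symbol, 17 ε)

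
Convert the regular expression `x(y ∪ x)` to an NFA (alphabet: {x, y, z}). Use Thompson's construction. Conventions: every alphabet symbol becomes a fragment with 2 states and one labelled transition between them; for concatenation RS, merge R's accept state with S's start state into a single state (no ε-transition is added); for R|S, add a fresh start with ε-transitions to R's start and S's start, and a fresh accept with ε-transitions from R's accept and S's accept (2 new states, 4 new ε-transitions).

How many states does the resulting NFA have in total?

7

By structural recursion:
Each of the 3 symbol leaves contributes a 2-state fragment.
  y ∪ x = 6 states
  x(y ∪ x) = 7 states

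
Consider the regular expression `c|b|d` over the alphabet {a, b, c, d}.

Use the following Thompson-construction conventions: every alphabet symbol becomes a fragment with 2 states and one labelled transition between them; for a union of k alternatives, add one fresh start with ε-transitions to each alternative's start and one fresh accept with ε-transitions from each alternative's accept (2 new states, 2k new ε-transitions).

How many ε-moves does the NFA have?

6

Recursing over subexpressions:
Each of the 3 symbol leaves contributes 0 ε-transitions.
  c|b|d : 6 ε-transitions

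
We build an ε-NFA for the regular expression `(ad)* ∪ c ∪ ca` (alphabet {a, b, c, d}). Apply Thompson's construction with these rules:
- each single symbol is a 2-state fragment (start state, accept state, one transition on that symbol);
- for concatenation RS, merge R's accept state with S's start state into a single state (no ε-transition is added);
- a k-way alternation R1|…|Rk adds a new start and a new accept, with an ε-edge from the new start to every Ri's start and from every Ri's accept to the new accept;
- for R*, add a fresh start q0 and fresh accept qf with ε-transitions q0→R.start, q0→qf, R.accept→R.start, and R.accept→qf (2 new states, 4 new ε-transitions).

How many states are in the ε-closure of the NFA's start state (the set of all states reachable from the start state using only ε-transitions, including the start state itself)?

7

Compute the ε-closure size of each fragment's start state recursively; a symbol fragment's start has no outgoing ε-edge, so its closure is just itself (size 1).
  ad : C equals the left operand's closure size = 1 (its accept is not ε-reachable, so the closure stops there)
  (ad)* : new start has ε-edges to the inner start and to the new accept, so C = 2 + 1 = 3
  ca : C equals the left operand's closure size = 1 (its accept is not ε-reachable, so the closure stops there)
  (ad)* ∪ c ∪ ca : new start ε-reaches every alternative's start; at least one alternative accepts ε, so the union's new accept is reached too: C = 1 + 3 + 1 + 1 + 1 = 7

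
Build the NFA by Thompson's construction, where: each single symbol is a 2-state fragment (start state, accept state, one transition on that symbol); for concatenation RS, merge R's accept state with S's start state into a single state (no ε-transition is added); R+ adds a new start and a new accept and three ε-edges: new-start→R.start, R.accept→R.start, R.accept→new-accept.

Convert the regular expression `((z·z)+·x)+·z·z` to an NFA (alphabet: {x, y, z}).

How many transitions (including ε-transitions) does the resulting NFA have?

Per subexpression:
Each of the 5 symbol leaves contributes 1 transition (1 symbol, 0 ε).
  z·z → 2 transitions (2 symbol, 0 ε)
  (z·z)+ → 5 transitions (2 symbol, 3 ε)
  (z·z)+·x → 6 transitions (3 symbol, 3 ε)
  ((z·z)+·x)+ → 9 transitions (3 symbol, 6 ε)
  ((z·z)+·x)+·z·z → 11 transitions (5 symbol, 6 ε)

11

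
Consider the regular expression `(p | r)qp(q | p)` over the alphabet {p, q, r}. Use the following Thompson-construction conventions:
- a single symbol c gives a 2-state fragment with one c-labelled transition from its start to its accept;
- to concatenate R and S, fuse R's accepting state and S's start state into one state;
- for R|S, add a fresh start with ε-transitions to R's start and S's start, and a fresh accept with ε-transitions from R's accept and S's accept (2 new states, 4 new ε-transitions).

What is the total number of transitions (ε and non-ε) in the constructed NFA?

Building bottom-up:
Each of the 6 symbol leaves contributes 1 transition (1 symbol, 0 ε).
  p | r : 6 transitions (2 symbol, 4 ε)
  q | p : 6 transitions (2 symbol, 4 ε)
  (p | r)qp(q | p) : 14 transitions (6 symbol, 8 ε)

14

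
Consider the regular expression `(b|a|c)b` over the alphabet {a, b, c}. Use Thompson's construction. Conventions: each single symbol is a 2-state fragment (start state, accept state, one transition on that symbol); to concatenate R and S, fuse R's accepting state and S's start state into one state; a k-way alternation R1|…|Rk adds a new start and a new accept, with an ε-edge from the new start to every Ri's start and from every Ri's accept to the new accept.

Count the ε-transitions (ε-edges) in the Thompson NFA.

6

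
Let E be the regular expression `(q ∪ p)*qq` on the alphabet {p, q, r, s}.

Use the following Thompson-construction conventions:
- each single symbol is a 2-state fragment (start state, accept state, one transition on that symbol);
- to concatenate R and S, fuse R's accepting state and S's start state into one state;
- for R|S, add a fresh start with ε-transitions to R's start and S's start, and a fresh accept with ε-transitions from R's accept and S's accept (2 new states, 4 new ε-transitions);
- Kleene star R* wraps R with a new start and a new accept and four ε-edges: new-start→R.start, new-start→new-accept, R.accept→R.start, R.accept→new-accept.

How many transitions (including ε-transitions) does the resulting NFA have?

12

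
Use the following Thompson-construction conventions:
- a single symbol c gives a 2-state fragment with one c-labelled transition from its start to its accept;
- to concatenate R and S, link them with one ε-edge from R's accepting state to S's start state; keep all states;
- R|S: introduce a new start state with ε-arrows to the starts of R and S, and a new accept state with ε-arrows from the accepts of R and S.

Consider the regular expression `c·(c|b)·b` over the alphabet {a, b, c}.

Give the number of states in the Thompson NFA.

Per subexpression:
Each of the 4 symbol leaves contributes a 2-state fragment.
  c|b : 6 states
  c·(c|b)·b : 10 states

10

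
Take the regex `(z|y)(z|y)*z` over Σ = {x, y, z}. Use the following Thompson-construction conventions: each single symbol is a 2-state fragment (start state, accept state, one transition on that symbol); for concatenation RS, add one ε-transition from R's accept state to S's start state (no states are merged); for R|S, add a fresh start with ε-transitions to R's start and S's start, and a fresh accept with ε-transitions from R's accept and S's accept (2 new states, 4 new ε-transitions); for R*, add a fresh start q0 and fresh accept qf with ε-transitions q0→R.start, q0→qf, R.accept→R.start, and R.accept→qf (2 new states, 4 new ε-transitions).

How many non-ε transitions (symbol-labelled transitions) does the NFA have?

5

Per subexpression:
Each of the 5 symbol leaves contributes exactly 1 symbol transition.
  z|y → 2 symbol transitions
  z|y → 2 symbol transitions
  (z|y)* → 2 symbol transitions
  (z|y)(z|y)*z → 5 symbol transitions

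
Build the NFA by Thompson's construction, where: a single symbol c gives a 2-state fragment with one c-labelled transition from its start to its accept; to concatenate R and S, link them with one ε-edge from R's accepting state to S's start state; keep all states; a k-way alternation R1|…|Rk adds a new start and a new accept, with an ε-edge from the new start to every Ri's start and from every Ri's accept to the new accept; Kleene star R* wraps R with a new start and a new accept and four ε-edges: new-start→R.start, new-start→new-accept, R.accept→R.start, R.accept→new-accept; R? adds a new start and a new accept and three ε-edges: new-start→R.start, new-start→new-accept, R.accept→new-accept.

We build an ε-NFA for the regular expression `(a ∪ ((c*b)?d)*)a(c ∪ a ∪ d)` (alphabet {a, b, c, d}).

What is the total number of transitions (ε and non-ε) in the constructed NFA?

33

Recursing over subexpressions:
Each of the 8 symbol leaves contributes 1 transition (1 symbol, 0 ε).
  c* — 5 transitions (1 symbol, 4 ε)
  c*b — 7 transitions (2 symbol, 5 ε)
  (c*b)? — 10 transitions (2 symbol, 8 ε)
  (c*b)?d — 12 transitions (3 symbol, 9 ε)
  ((c*b)?d)* — 16 transitions (3 symbol, 13 ε)
  a ∪ ((c*b)?d)* — 21 transitions (4 symbol, 17 ε)
  c ∪ a ∪ d — 9 transitions (3 symbol, 6 ε)
  (a ∪ ((c*b)?d)*)a(c ∪ a ∪ d) — 33 transitions (8 symbol, 25 ε)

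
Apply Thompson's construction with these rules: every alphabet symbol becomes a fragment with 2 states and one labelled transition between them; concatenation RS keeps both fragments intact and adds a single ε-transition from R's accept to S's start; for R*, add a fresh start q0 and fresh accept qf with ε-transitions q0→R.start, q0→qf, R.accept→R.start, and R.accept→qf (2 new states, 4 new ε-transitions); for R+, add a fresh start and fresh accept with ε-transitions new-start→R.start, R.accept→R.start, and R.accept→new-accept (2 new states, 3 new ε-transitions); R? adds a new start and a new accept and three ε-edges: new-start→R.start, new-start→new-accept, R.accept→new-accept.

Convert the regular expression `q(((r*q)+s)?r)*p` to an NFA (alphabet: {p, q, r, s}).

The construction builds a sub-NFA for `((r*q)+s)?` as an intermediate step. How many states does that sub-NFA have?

12

Fragment for `((r*q)+s)?`:
Each of the 3 symbol leaves contributes a 2-state fragment.
  r* — 4 states
  r*q — 6 states
  (r*q)+ — 8 states
  (r*q)+s — 10 states
  ((r*q)+s)? — 12 states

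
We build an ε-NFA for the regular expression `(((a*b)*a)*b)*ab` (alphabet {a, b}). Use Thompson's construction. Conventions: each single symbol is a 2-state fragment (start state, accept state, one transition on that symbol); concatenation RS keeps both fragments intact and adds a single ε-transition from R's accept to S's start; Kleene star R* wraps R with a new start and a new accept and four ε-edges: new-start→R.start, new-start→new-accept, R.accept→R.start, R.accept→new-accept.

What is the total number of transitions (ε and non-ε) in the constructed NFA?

27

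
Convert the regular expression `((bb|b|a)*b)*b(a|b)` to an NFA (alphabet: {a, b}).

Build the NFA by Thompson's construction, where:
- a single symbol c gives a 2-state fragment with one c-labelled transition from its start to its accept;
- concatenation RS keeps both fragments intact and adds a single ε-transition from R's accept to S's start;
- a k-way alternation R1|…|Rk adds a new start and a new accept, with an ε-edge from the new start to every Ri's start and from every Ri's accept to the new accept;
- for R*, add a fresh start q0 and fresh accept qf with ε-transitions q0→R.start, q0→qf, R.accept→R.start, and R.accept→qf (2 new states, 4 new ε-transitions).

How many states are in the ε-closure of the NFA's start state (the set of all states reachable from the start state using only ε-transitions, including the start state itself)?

10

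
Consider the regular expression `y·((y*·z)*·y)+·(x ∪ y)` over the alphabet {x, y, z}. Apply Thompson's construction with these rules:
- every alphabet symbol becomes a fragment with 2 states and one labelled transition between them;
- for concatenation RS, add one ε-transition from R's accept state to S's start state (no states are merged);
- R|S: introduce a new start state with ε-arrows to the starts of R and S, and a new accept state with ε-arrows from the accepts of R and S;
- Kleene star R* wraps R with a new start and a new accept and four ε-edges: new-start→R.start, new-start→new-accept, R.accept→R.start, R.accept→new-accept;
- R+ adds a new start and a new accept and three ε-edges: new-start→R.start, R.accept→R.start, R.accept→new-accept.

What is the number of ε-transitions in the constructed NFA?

By structural recursion:
Each of the 6 symbol leaves contributes 0 ε-transitions.
  y* : 4 ε-transitions
  y*·z : 5 ε-transitions
  (y*·z)* : 9 ε-transitions
  (y*·z)*·y : 10 ε-transitions
  ((y*·z)*·y)+ : 13 ε-transitions
  x ∪ y : 4 ε-transitions
  y·((y*·z)*·y)+·(x ∪ y) : 19 ε-transitions

19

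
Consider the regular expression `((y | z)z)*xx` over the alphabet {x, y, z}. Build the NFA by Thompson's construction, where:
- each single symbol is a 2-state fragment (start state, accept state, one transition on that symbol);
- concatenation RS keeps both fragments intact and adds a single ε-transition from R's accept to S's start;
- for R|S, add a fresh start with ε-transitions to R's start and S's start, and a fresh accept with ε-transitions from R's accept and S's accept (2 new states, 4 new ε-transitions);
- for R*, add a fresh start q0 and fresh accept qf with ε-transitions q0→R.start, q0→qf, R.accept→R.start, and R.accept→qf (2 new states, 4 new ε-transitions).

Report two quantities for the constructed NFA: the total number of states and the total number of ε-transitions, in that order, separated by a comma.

Per subexpression:
Each of the 5 symbol leaves contributes 2 states and 0 ε-transitions.
  y | z : 6 states, 4 ε-transitions
  (y | z)z : 8 states, 5 ε-transitions
  ((y | z)z)* : 10 states, 9 ε-transitions
  ((y | z)z)*xx : 14 states, 11 ε-transitions

14, 11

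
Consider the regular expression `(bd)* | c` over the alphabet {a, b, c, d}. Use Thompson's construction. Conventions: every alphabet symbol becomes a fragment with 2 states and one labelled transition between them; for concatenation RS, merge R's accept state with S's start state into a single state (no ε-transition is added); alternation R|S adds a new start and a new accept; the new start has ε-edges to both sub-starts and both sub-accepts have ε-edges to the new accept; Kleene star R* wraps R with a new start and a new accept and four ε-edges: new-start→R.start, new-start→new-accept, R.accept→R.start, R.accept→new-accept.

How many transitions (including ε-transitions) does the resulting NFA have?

11

By structural recursion:
Each of the 3 symbol leaves contributes 1 transition (1 symbol, 0 ε).
  bd : 2 transitions (2 symbol, 0 ε)
  (bd)* : 6 transitions (2 symbol, 4 ε)
  (bd)* | c : 11 transitions (3 symbol, 8 ε)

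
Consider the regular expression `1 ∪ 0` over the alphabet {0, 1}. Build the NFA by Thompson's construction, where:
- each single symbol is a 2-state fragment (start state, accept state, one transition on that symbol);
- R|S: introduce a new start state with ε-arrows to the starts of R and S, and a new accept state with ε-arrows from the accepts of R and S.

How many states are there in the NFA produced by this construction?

6

Building bottom-up:
Each of the 2 symbol leaves contributes a 2-state fragment.
  1 ∪ 0 — 6 states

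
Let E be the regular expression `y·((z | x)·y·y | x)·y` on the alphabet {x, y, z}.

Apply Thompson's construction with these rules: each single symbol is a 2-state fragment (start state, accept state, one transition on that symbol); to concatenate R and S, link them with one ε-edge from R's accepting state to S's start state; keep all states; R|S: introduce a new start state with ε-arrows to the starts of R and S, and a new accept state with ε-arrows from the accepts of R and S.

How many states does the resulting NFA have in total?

18

Bottom-up over the parse tree:
Each of the 7 symbol leaves contributes a 2-state fragment.
  z | x → 6 states
  (z | x)·y·y → 10 states
  (z | x)·y·y | x → 14 states
  y·((z | x)·y·y | x)·y → 18 states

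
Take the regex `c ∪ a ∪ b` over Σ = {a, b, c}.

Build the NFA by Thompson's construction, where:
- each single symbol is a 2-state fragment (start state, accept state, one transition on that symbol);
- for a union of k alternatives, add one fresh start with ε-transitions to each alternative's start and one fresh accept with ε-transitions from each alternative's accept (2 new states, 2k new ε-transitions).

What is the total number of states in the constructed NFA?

Per subexpression:
Each of the 3 symbol leaves contributes a 2-state fragment.
  c ∪ a ∪ b = 8 states

8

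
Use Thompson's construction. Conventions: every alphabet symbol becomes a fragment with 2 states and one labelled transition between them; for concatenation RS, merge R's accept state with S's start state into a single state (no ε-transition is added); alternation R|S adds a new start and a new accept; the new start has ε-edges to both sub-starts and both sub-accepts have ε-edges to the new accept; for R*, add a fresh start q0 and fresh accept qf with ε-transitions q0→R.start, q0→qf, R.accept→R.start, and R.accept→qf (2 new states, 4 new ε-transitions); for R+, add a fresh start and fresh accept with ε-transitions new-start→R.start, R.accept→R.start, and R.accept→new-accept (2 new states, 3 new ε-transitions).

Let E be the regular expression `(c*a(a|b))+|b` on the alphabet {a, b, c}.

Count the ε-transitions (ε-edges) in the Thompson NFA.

15

Recursing over subexpressions:
Each of the 5 symbol leaves contributes 0 ε-transitions.
  c* — 4 ε-transitions
  a|b — 4 ε-transitions
  c*a(a|b) — 8 ε-transitions
  (c*a(a|b))+ — 11 ε-transitions
  (c*a(a|b))+|b — 15 ε-transitions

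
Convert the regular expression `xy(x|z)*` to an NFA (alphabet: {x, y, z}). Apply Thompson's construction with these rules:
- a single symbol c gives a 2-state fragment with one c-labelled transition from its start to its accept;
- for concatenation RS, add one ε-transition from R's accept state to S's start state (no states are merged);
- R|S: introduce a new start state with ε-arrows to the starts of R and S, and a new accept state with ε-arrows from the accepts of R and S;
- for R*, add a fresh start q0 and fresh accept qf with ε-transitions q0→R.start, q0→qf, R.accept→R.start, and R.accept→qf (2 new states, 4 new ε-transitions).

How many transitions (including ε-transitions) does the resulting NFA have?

14

Per subexpression:
Each of the 4 symbol leaves contributes 1 transition (1 symbol, 0 ε).
  x|z = 6 transitions (2 symbol, 4 ε)
  (x|z)* = 10 transitions (2 symbol, 8 ε)
  xy(x|z)* = 14 transitions (4 symbol, 10 ε)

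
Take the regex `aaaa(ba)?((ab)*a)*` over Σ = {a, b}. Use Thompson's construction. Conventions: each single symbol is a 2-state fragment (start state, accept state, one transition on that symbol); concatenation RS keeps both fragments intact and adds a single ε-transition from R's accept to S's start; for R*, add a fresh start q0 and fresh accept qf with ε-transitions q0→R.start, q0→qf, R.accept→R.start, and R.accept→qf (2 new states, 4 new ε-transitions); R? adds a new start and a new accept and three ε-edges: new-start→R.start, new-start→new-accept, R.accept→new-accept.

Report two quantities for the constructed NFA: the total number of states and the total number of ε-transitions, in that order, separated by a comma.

By structural recursion:
Each of the 9 symbol leaves contributes 2 states and 0 ε-transitions.
  ba — 4 states, 1 ε-transition
  (ba)? — 6 states, 4 ε-transitions
  ab — 4 states, 1 ε-transition
  (ab)* — 6 states, 5 ε-transitions
  (ab)*a — 8 states, 6 ε-transitions
  ((ab)*a)* — 10 states, 10 ε-transitions
  aaaa(ba)?((ab)*a)* — 24 states, 19 ε-transitions

24, 19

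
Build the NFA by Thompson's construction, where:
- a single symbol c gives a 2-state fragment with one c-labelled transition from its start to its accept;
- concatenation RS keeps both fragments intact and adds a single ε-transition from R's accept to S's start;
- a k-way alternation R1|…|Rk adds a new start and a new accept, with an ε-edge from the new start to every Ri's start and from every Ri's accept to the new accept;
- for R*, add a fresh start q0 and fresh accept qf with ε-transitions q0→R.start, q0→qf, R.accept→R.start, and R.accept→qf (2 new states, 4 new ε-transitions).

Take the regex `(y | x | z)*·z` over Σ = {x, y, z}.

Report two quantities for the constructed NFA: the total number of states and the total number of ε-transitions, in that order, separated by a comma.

12, 11

Recursing over subexpressions:
Each of the 4 symbol leaves contributes 2 states and 0 ε-transitions.
  y | x | z : 8 states, 6 ε-transitions
  (y | x | z)* : 10 states, 10 ε-transitions
  (y | x | z)*·z : 12 states, 11 ε-transitions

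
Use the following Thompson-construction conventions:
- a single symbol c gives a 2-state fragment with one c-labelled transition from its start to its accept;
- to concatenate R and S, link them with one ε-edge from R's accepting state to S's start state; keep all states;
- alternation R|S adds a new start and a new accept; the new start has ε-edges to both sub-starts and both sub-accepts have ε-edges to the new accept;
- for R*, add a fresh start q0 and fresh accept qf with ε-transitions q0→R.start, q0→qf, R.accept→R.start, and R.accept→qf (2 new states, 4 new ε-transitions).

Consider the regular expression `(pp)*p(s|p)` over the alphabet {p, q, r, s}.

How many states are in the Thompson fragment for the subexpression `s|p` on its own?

Fragment for `s|p`:
Each of the 2 symbol leaves contributes a 2-state fragment.
  s|p — 6 states

6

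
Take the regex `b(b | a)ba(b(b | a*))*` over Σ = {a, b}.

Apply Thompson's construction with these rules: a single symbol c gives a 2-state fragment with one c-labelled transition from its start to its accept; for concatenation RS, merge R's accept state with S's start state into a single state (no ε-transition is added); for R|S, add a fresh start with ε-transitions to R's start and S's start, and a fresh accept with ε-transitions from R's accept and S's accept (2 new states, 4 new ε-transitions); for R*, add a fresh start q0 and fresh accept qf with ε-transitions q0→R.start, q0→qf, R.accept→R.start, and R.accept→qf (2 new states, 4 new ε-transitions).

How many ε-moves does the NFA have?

Recursing over subexpressions:
Each of the 8 symbol leaves contributes 0 ε-transitions.
  b | a = 4 ε-transitions
  a* = 4 ε-transitions
  b | a* = 8 ε-transitions
  b(b | a*) = 8 ε-transitions
  (b(b | a*))* = 12 ε-transitions
  b(b | a)ba(b(b | a*))* = 16 ε-transitions

16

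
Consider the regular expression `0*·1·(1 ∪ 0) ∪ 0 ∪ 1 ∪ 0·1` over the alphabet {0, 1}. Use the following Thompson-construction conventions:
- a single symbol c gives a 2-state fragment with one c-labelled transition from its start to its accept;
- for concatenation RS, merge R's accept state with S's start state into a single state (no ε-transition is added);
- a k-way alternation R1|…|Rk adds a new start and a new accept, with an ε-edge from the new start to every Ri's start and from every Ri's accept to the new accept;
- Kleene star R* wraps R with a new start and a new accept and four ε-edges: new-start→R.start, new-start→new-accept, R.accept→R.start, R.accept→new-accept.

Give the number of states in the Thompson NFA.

19

Per subexpression:
Each of the 8 symbol leaves contributes a 2-state fragment.
  0* → 4 states
  1 ∪ 0 → 6 states
  0*·1·(1 ∪ 0) → 10 states
  0·1 → 3 states
  0*·1·(1 ∪ 0) ∪ 0 ∪ 1 ∪ 0·1 → 19 states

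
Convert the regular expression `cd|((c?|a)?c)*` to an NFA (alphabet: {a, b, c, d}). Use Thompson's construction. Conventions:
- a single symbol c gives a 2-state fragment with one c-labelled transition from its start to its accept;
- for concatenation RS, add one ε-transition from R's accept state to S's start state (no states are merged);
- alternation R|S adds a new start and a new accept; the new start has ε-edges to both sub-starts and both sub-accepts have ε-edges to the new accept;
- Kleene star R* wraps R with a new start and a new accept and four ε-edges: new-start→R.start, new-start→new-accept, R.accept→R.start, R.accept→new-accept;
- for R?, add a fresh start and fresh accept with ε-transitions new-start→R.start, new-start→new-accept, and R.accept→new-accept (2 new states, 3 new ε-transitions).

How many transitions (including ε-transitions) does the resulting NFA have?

25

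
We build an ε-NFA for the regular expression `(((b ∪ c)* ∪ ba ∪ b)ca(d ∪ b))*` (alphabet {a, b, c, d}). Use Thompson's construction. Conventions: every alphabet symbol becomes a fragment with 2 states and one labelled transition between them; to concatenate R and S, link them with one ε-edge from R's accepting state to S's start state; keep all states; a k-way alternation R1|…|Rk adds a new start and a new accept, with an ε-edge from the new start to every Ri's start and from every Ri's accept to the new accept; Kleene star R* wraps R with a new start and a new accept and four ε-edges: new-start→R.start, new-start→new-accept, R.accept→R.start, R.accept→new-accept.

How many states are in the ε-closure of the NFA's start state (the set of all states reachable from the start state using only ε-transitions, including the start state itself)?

12

Work bottom-up. For each fragment F, track |ε-closure(F.start)| and whether F's accept lies in that closure (i.e. whether F accepts ε). A single-symbol fragment has closure size 1 and does not accept ε.
  b ∪ c : new start ε-reaches every alternative's start; none of them accept ε, so the new accept is not reached: C = 1 + 1 + 1 = 3
  (b ∪ c)* : the star's fresh start ε-reaches both the body's start and the fresh accept: C = 2 + 3 = 5
  ba : same as the first factor's closure: C = 1
  (b ∪ c)* ∪ ba ∪ b : new start ε-reaches every alternative's start; at least one alternative accepts ε, so the union's new accept is reached too: C = 1 + 5 + 1 + 1 + 1 = 9
  d ∪ b : C = 1 + 1 + 1 = 3 (the new accept is not ε-reachable since no branch accepts ε)
  ((b ∪ c)* ∪ ba ∪ b)ca(d ∪ b) : the left operand accepts ε, so the closure extends into the next operand (via the concat ε-link); C = 9 + 1 = 10
  (((b ∪ c)* ∪ ba ∪ b)ca(d ∪ b))* : C = 1 (new start) + 10 (body) + 1 (new accept) = 12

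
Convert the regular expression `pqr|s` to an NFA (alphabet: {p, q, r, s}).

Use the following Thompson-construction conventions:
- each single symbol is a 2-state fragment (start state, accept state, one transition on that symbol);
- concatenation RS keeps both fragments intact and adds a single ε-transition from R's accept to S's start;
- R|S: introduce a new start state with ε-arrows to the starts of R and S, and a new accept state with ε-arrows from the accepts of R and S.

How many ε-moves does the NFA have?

Bottom-up over the parse tree:
Each of the 4 symbol leaves contributes 0 ε-transitions.
  pqr : 2 ε-transitions
  pqr|s : 6 ε-transitions

6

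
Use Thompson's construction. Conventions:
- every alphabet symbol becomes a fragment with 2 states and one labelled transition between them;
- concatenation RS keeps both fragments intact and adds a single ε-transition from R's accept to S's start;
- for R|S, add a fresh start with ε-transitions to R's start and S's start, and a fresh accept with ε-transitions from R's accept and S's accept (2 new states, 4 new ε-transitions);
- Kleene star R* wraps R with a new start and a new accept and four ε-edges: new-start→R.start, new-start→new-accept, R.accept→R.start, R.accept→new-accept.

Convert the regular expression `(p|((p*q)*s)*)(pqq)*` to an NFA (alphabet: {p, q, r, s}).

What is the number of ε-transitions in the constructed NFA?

Recursing over subexpressions:
Each of the 7 symbol leaves contributes 0 ε-transitions.
  p* = 4 ε-transitions
  p*q = 5 ε-transitions
  (p*q)* = 9 ε-transitions
  (p*q)*s = 10 ε-transitions
  ((p*q)*s)* = 14 ε-transitions
  p|((p*q)*s)* = 18 ε-transitions
  pqq = 2 ε-transitions
  (pqq)* = 6 ε-transitions
  (p|((p*q)*s)*)(pqq)* = 25 ε-transitions

25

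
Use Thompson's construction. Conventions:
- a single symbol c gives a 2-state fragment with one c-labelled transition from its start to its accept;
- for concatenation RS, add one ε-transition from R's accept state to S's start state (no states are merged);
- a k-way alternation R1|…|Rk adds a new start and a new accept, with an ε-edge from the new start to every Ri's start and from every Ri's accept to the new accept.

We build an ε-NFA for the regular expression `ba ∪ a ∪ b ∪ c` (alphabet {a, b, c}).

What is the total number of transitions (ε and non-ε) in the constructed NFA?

Per subexpression:
Each of the 5 symbol leaves contributes 1 transition (1 symbol, 0 ε).
  ba — 3 transitions (2 symbol, 1 ε)
  ba ∪ a ∪ b ∪ c — 14 transitions (5 symbol, 9 ε)

14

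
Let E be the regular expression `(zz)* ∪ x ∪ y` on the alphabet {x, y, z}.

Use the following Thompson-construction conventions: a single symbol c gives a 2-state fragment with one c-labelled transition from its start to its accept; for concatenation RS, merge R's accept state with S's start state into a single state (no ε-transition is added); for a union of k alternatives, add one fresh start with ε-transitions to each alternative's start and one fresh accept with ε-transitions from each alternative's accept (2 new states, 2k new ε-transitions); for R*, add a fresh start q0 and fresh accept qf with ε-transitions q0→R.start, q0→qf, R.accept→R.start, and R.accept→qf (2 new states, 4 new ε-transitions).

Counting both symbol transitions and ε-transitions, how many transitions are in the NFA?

14

Recursing over subexpressions:
Each of the 4 symbol leaves contributes 1 transition (1 symbol, 0 ε).
  zz = 2 transitions (2 symbol, 0 ε)
  (zz)* = 6 transitions (2 symbol, 4 ε)
  (zz)* ∪ x ∪ y = 14 transitions (4 symbol, 10 ε)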